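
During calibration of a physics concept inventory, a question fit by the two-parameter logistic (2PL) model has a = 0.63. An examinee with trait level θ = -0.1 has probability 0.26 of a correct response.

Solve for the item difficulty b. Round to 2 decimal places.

1.56

P(θ) = 1 / (1 + exp(−a(θ − b)))
logit(0.26) = ln(0.26/0.74) = -1.0460
b = θ − logit/(a) = -0.1 − (-1.0460)/0.6300 = 1.5603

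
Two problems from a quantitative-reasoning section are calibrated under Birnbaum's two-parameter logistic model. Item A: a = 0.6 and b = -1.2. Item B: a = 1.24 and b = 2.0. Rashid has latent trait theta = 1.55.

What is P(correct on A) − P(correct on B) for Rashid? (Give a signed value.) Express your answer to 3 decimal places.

P(theta) = 1 / (1 + exp(−a(theta − b)))
P_A = 0.8389
P_B = 0.3640
P_A − P_B = 0.4749

0.475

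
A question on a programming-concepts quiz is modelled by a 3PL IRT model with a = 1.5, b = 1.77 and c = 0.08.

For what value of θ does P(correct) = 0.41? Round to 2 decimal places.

P(θ) = c + (1 − c) · 1 / (1 + exp(−a(θ − b)))
Remove guessing floor: (0.41 − 0.08)/(1 − 0.08) = 0.3587
logit = ln(0.3587/0.6413) = -0.5810
θ = b + logit/(a) = 1.77 + (-0.5810)/1.5000 = 1.3826

1.38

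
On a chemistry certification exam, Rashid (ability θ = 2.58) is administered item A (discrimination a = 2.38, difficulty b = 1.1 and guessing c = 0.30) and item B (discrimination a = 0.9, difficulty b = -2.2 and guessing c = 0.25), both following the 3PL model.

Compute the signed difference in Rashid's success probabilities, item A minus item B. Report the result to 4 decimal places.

P(θ) = c + (1 − c) · 1 / (1 + exp(−a(θ − b)))
P_A = 0.9799
P_B = 0.9900
P_A − P_B = -0.0101

-0.0101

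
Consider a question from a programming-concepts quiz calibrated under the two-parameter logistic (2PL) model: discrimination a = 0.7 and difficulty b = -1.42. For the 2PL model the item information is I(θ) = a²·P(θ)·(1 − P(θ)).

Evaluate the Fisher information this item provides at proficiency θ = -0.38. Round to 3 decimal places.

P = 1/(1+e^{-0.7280}) = 0.6744
P(1−P) = 0.6744 × 0.3256 = 0.2196
I = a² × P(1−P) = 0.7² × 0.2196 = 0.10760

0.108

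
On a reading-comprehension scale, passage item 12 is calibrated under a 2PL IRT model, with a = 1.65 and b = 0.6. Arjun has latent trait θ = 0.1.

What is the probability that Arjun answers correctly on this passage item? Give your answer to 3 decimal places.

P(θ) = 1 / (1 + exp(−a(θ − b)))
Exponent: 1.65 × (0.1 − 0.6) = -0.8250
1/(1 + e^{0.8250}) = 0.3047

0.305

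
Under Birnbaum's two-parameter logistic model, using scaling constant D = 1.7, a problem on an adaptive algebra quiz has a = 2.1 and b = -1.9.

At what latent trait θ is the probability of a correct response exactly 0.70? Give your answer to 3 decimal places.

-1.663

P(θ) = 1 / (1 + exp(−D·a(θ − b)))
logit = ln(0.7000/0.3000) = 0.8473
θ = b + logit/(1.7·a) = -1.9 + 0.8473/3.5700 = -1.6627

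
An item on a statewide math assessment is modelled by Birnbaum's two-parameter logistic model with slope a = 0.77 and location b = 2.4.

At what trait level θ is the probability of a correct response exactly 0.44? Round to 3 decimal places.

2.087

P(θ) = 1 / (1 + exp(−a(θ − b)))
logit = ln(0.4400/0.5600) = -0.2412
θ = b + logit/(a) = 2.4 + (-0.2412)/0.7700 = 2.0868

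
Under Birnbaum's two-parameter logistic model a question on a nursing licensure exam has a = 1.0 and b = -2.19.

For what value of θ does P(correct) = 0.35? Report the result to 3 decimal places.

P(θ) = 1 / (1 + exp(−a(θ − b)))
logit = ln(0.3500/0.6500) = -0.6190
θ = b + logit/(a) = -2.19 + (-0.6190)/1.0000 = -2.8090

-2.809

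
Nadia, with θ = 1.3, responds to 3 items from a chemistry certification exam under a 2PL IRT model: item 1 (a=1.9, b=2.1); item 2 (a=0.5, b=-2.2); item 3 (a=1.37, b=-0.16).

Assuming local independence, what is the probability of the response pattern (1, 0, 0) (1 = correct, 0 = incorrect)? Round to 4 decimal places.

0.0032

P(θ) = 1 / (1 + exp(−a(θ − b)))
P_1 = 1/(1+e^{1.5200}) = 0.1795
P_2 = 1/(1+e^{-1.7500}) = 0.8520
P_3 = 1/(1+e^{-2.0002}) = 0.8808
L = P_1 × (1−P_2) × (1−P_3) = 0.1795 × 0.1480 × 0.1192 = 0.00317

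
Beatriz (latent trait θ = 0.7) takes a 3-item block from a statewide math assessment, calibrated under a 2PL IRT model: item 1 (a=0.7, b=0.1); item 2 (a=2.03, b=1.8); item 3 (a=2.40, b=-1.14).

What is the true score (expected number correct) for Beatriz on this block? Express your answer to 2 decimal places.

P(θ) = 1 / (1 + exp(−a(θ − b)))
P_1 = 1/(1+e^{-0.4200}) = 0.6035
P_2 = 1/(1+e^{2.2330}) = 0.0968
P_3 = 1/(1+e^{-4.4160}) = 0.9881
E[score] = 0.6035 + 0.0968 + 0.9881 = 1.6884

1.69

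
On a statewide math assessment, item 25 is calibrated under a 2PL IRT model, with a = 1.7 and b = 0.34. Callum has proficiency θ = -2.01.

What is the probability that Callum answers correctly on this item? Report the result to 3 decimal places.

0.018

P(θ) = 1 / (1 + exp(−a(θ − b)))
Exponent: 1.7 × (-2.01 − 0.34) = -3.9950
1/(1 + e^{3.9950}) = 0.0181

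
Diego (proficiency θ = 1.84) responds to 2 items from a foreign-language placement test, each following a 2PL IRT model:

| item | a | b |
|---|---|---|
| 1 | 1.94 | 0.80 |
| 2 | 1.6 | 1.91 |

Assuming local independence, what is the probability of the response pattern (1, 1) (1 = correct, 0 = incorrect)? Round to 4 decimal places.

P(θ) = 1 / (1 + exp(−a(θ − b)))
P_1 = 1/(1+e^{-2.0176}) = 0.8826
P_2 = 1/(1+e^{0.1120}) = 0.4720
L = P_1 × P_2 = 0.8826 × 0.4720 = 0.41663

0.4166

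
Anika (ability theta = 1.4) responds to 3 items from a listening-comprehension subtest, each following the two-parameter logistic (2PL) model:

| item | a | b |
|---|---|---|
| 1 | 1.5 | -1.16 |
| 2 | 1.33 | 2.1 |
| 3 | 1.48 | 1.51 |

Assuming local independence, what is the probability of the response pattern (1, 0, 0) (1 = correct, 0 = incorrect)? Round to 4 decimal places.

P(theta) = 1 / (1 + exp(−a(theta − b)))
P_1 = 1/(1+e^{-3.8400}) = 0.9790
P_2 = 1/(1+e^{0.9310}) = 0.2827
P_3 = 1/(1+e^{0.1628}) = 0.4594
L = P_1 × (1−P_2) × (1−P_3) = 0.9790 × 0.7173 × 0.5406 = 0.37961

0.3796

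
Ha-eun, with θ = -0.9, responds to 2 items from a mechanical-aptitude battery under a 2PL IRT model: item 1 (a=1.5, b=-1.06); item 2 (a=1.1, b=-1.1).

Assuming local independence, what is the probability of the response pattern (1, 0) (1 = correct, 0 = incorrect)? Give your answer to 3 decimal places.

0.249

P(θ) = 1 / (1 + exp(−a(θ − b)))
P_1 = 1/(1+e^{-0.2400}) = 0.5597
P_2 = 1/(1+e^{-0.2200}) = 0.5548
L = P_1 × (1−P_2) = 0.5597 × 0.4452 = 0.24920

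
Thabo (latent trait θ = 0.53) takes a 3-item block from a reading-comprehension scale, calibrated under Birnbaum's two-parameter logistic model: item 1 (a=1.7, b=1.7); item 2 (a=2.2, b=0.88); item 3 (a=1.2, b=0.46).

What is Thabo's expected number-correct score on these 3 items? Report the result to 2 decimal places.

P(θ) = 1 / (1 + exp(−a(θ − b)))
P_1 = 1/(1+e^{1.9890}) = 0.1204
P_2 = 1/(1+e^{0.7700}) = 0.3165
P_3 = 1/(1+e^{-0.0840}) = 0.5210
E[score] = 0.1204 + 0.3165 + 0.5210 = 0.9578

0.96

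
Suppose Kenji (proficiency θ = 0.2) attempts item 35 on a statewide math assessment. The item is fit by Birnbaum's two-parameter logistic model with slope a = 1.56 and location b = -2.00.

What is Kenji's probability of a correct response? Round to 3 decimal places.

0.969

P(θ) = 1 / (1 + exp(−a(θ − b)))
Exponent: 1.56 × (0.2 − (-2.00)) = 3.4320
1/(1 + e^{-3.4320}) = 0.9687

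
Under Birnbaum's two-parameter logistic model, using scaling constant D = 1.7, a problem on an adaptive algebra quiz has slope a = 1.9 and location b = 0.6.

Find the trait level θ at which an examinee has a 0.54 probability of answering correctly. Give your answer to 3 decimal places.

0.650

P(θ) = 1 / (1 + exp(−D·a(θ − b)))
logit = ln(0.5400/0.4600) = 0.1603
θ = b + logit/(1.7·a) = 0.6 + 0.1603/3.2300 = 0.6496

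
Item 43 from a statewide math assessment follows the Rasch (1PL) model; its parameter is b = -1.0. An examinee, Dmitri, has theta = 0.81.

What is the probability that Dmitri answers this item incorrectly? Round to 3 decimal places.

0.141

P(theta) = 1 / (1 + exp(−(theta − b)))
Exponent: (0.81 − (-1.0)) = 1.8100
1/(1 + e^{-1.8100}) = 0.8594
P = 0.8594
P(incorrect) = 1 − 0.8594 = 0.1406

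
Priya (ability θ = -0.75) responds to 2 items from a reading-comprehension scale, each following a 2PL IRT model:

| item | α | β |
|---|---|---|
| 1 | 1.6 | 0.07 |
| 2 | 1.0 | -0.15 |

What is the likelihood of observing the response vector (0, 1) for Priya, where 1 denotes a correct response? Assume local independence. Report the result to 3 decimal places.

0.279

P(θ) = 1 / (1 + exp(−α(θ − β)))
P_1 = 1/(1+e^{1.3120}) = 0.2122
P_2 = 1/(1+e^{0.6000}) = 0.3543
L = (1−P_1) × P_2 = 0.7878 × 0.3543 = 0.27917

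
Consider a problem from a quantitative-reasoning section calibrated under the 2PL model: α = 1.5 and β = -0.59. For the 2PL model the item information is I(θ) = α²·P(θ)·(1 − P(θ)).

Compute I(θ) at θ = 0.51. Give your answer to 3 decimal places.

0.304

P = 1/(1+e^{-1.6500}) = 0.8389
P(1−P) = 0.8389 × 0.1611 = 0.1352
I = α² × P(1−P) = 1.5² × 0.1352 = 0.30409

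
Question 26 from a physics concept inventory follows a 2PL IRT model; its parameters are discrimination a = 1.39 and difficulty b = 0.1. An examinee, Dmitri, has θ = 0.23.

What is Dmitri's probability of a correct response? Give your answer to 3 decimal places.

0.545

P(θ) = 1 / (1 + exp(−a(θ − b)))
Exponent: 1.39 × (0.23 − 0.1) = 0.1807
1/(1 + e^{-0.1807}) = 0.5451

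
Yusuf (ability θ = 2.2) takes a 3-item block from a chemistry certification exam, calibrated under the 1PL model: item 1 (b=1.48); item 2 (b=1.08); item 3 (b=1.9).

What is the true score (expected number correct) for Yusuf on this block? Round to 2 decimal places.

P(θ) = 1 / (1 + exp(−(θ − b)))
P_1 = 1/(1+e^{-0.7200}) = 0.6726
P_2 = 1/(1+e^{-1.1200}) = 0.7540
P_3 = 1/(1+e^{-0.3000}) = 0.5744
E[score] = 0.6726 + 0.7540 + 0.5744 = 2.0010

2.00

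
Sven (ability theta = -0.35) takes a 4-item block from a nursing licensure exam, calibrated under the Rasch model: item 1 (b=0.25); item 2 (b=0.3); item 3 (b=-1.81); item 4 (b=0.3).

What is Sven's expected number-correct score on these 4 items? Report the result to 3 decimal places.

P(theta) = 1 / (1 + exp(−(theta − b)))
P_1 = 1/(1+e^{0.6000}) = 0.3543
P_2 = 1/(1+e^{0.6500}) = 0.3430
P_3 = 1/(1+e^{-1.4600}) = 0.8115
P_4 = 1/(1+e^{0.6500}) = 0.3430
E[score] = 0.3543 + 0.3430 + 0.8115 + 0.3430 = 1.8519

1.852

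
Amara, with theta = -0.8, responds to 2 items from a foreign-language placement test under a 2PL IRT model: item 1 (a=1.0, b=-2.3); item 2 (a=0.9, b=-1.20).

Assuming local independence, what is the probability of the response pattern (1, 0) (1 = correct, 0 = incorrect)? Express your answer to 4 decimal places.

0.3360

P(theta) = 1 / (1 + exp(−a(theta − b)))
P_1 = 1/(1+e^{-1.5000}) = 0.8176
P_2 = 1/(1+e^{-0.3600}) = 0.5890
L = P_1 × (1−P_2) = 0.8176 × 0.4110 = 0.33599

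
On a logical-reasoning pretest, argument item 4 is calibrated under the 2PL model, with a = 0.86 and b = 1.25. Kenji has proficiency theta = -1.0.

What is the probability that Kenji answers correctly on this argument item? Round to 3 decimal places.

P(theta) = 1 / (1 + exp(−a(theta − b)))
Exponent: 0.86 × (-1.0 − 1.25) = -1.9350
1/(1 + e^{1.9350}) = 0.1262

0.126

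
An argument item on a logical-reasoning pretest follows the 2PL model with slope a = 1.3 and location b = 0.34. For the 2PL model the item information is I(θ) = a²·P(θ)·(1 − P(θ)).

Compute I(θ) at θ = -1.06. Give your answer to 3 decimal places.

0.203

P = 1/(1+e^{1.8200}) = 0.1394
P(1−P) = 0.1394 × 0.8606 = 0.1200
I = a² × P(1−P) = 1.3² × 0.1200 = 0.20279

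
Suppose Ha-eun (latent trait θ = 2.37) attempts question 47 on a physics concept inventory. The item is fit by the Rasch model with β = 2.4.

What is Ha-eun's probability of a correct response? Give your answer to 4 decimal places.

0.4925

P(θ) = 1 / (1 + exp(−(θ − β)))
Exponent: (2.37 − 2.4) = -0.0300
1/(1 + e^{0.0300}) = 0.4925
P = 0.4925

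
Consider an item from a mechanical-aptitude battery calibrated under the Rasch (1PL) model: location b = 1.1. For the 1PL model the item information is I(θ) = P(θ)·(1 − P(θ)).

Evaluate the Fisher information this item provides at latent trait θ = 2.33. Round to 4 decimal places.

P = 1/(1+e^{-1.2300}) = 0.7738
P(1−P) = 0.7738 × 0.2262 = 0.1750
I = P(1−P) = 0.17502

0.1750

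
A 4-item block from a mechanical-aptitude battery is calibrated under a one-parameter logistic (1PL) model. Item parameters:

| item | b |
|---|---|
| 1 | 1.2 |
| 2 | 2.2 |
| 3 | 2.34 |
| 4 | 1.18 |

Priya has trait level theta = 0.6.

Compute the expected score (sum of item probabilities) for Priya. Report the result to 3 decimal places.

1.031

P(theta) = 1 / (1 + exp(−(theta − b)))
P_1 = 1/(1+e^{0.6000}) = 0.3543
P_2 = 1/(1+e^{1.6000}) = 0.1680
P_3 = 1/(1+e^{1.7400}) = 0.1493
P_4 = 1/(1+e^{0.5800}) = 0.3589
E[score] = 0.3543 + 0.1680 + 0.1493 + 0.3589 = 1.0306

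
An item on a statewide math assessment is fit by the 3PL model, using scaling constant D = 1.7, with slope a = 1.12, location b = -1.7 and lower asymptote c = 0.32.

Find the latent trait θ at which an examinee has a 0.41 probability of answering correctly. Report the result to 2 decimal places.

P(θ) = c + (1 − c) · 1 / (1 + exp(−D·a(θ − b)))
Remove guessing floor: (0.41 − 0.32)/(1 − 0.32) = 0.1324
logit = ln(0.1324/0.8676) = -1.8803
θ = b + logit/(1.7·a) = -1.7 + (-1.8803)/1.9040 = -2.6876

-2.69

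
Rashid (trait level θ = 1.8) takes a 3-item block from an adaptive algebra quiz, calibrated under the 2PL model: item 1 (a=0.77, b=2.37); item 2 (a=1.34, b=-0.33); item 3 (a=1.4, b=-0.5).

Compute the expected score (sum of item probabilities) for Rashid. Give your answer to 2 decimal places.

2.30

P(θ) = 1 / (1 + exp(−a(θ − b)))
P_1 = 1/(1+e^{0.4389}) = 0.3920
P_2 = 1/(1+e^{-2.8542}) = 0.9455
P_3 = 1/(1+e^{-3.2200}) = 0.9616
E[score] = 0.3920 + 0.9455 + 0.9616 = 2.2991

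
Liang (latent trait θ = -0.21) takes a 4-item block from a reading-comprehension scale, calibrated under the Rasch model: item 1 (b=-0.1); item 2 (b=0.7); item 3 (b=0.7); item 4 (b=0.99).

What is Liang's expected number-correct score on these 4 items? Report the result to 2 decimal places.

1.28

P(θ) = 1 / (1 + exp(−(θ − b)))
P_1 = 1/(1+e^{0.1100}) = 0.4725
P_2 = 1/(1+e^{0.9100}) = 0.2870
P_3 = 1/(1+e^{0.9100}) = 0.2870
P_4 = 1/(1+e^{1.2000}) = 0.2315
E[score] = 0.4725 + 0.2870 + 0.2870 + 0.2315 = 1.2780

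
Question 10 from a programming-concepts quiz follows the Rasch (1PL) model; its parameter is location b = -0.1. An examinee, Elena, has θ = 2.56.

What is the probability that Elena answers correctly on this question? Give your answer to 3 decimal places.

0.935

P(θ) = 1 / (1 + exp(−(θ − b)))
Exponent: (2.56 − (-0.1)) = 2.6600
1/(1 + e^{-2.6600}) = 0.9346
P = 0.9346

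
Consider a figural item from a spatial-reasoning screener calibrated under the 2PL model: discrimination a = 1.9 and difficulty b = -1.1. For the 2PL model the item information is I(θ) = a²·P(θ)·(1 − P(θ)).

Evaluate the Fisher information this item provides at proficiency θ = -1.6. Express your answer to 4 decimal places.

0.7260

P = 1/(1+e^{0.9500}) = 0.2789
P(1−P) = 0.2789 × 0.7211 = 0.2011
I = a² × P(1−P) = 1.9² × 0.2011 = 0.72600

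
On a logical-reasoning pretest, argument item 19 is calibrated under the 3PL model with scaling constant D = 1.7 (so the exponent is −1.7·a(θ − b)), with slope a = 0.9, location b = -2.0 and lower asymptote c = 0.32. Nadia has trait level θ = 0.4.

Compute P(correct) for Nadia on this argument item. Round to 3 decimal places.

0.983

P(θ) = c + (1 − c) · 1 / (1 + exp(−D·a(θ − b)))
Exponent: 1.7 × 0.9 × (0.4 − (-2.0)) = 3.6720
1/(1 + e^{-3.6720}) = 0.9752
P = 0.32 + 0.68 × 0.9752 = 0.9831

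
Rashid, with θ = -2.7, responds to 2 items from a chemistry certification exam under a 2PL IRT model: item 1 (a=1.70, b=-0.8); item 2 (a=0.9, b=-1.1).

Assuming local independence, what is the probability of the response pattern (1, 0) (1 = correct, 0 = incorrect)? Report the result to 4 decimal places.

0.0308

P(θ) = 1 / (1 + exp(−a(θ − b)))
P_1 = 1/(1+e^{3.2300}) = 0.0381
P_2 = 1/(1+e^{1.4400}) = 0.1915
L = P_1 × (1−P_2) = 0.0381 × 0.8085 = 0.03076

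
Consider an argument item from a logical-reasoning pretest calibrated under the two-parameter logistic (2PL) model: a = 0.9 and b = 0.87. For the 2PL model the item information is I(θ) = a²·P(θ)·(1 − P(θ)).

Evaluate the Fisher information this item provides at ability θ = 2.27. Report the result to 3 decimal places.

0.139

P = 1/(1+e^{-1.2600}) = 0.7790
P(1−P) = 0.7790 × 0.2210 = 0.1721
I = a² × P(1−P) = 0.9² × 0.1721 = 0.13944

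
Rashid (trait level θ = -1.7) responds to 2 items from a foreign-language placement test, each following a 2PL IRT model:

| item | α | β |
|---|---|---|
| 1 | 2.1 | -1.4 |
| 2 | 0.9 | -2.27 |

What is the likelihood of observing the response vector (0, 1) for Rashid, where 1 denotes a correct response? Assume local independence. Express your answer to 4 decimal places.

P(θ) = 1 / (1 + exp(−α(θ − β)))
P_1 = 1/(1+e^{0.6300}) = 0.3475
P_2 = 1/(1+e^{-0.5130}) = 0.6255
L = (1−P_1) × P_2 = 0.6525 × 0.6255 = 0.40814

0.4081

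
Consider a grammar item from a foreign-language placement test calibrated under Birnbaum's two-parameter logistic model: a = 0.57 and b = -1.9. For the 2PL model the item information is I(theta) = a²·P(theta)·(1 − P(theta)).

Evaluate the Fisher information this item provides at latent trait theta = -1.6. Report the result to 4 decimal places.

0.0806

P = 1/(1+e^{-0.1710}) = 0.5426
P(1−P) = 0.5426 × 0.4574 = 0.2482
I = a² × P(1−P) = 0.57² × 0.2482 = 0.08063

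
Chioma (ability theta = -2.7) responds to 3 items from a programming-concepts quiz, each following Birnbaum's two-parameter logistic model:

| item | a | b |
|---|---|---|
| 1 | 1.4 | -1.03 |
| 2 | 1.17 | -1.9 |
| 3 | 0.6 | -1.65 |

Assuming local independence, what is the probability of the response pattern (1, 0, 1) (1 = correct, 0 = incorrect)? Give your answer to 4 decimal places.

0.0220

P(theta) = 1 / (1 + exp(−a(theta − b)))
P_1 = 1/(1+e^{2.3380}) = 0.0880
P_2 = 1/(1+e^{0.9360}) = 0.2817
P_3 = 1/(1+e^{0.6300}) = 0.3475
L = P_1 × (1−P_2) × P_3 = 0.0880 × 0.7183 × 0.3475 = 0.02197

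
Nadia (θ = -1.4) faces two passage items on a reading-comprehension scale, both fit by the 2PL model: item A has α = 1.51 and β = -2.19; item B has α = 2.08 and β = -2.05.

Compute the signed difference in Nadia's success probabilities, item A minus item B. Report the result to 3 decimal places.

P(θ) = 1 / (1 + exp(−α(θ − β)))
P_A = 0.7673
P_B = 0.7945
P_A − P_B = -0.0272

-0.027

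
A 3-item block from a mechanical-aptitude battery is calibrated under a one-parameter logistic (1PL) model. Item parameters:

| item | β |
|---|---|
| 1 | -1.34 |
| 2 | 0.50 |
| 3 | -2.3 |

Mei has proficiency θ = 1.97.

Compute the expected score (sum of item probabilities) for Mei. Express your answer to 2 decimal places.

2.76

P(θ) = 1 / (1 + exp(−(θ − β)))
P_1 = 1/(1+e^{-3.3100}) = 0.9648
P_2 = 1/(1+e^{-1.4700}) = 0.8131
P_3 = 1/(1+e^{-4.2700}) = 0.9862
E[score] = 0.9648 + 0.8131 + 0.9862 = 2.7640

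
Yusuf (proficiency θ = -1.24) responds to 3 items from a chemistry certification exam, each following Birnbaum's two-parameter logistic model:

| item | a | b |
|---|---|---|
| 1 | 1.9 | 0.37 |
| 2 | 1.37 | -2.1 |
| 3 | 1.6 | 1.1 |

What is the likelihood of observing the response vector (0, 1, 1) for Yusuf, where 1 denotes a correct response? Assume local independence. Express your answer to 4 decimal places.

0.0169

P(θ) = 1 / (1 + exp(−a(θ − b)))
P_1 = 1/(1+e^{3.0590}) = 0.0448
P_2 = 1/(1+e^{-1.1782}) = 0.7646
P_3 = 1/(1+e^{3.7440}) = 0.0231
L = (1−P_1) × P_2 × P_3 = 0.9552 × 0.7646 × 0.0231 = 0.01688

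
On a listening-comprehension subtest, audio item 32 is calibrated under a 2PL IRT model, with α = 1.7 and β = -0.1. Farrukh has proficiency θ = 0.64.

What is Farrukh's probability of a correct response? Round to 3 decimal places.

P(θ) = 1 / (1 + exp(−α(θ − β)))
Exponent: 1.7 × (0.64 − (-0.1)) = 1.2580
1/(1 + e^{-1.2580}) = 0.7787

0.779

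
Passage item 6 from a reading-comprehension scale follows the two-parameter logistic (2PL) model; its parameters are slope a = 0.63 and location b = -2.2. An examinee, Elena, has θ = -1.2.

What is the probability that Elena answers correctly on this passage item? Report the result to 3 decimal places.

0.652

P(θ) = 1 / (1 + exp(−a(θ − b)))
Exponent: 0.63 × (-1.2 − (-2.2)) = 0.6300
1/(1 + e^{-0.6300}) = 0.6525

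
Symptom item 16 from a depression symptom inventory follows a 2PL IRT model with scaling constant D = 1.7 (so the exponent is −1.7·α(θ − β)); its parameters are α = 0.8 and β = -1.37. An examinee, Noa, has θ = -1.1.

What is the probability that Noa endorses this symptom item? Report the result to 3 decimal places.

P(θ) = 1 / (1 + exp(−D·α(θ − β)))
Exponent: 1.7 × 0.8 × (-1.1 − (-1.37)) = 0.3672
1/(1 + e^{-0.3672}) = 0.5908
P = 0.5908

0.591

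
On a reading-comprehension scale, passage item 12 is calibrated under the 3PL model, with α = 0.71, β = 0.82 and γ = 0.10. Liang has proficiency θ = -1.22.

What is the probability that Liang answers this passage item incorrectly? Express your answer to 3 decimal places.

P(θ) = γ + (1 − γ) · 1 / (1 + exp(−α(θ − β)))
Exponent: 0.71 × (-1.22 − 0.82) = -1.4484
1/(1 + e^{1.4484}) = 0.1902
P = 0.10 + 0.90 × 0.1902 = 0.2712
P(incorrect) = 1 − 0.2712 = 0.7288

0.729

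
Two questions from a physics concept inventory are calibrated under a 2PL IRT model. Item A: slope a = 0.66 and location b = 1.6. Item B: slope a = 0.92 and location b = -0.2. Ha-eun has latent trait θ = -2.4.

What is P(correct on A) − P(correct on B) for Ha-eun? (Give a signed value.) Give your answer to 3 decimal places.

-0.050

P(θ) = 1 / (1 + exp(−a(θ − b)))
P_A = 0.0666
P_B = 0.1167
P_A − P_B = -0.0501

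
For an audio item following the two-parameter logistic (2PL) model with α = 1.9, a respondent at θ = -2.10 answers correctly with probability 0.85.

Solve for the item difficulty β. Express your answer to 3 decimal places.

-3.013

P(θ) = 1 / (1 + exp(−α(θ − β)))
logit(0.85) = ln(0.85/0.15) = 1.7346
β = θ − logit/(α) = -2.10 − 1.7346/1.9000 = -3.0129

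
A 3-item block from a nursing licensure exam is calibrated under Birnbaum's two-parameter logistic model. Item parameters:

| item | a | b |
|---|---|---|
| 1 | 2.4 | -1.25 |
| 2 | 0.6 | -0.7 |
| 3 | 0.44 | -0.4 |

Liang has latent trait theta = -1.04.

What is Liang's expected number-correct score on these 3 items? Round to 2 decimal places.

P(theta) = 1 / (1 + exp(−a(theta − b)))
P_1 = 1/(1+e^{-0.5040}) = 0.6234
P_2 = 1/(1+e^{0.2040}) = 0.4492
P_3 = 1/(1+e^{0.2816}) = 0.4301
E[score] = 0.6234 + 0.4492 + 0.4301 = 1.5026

1.50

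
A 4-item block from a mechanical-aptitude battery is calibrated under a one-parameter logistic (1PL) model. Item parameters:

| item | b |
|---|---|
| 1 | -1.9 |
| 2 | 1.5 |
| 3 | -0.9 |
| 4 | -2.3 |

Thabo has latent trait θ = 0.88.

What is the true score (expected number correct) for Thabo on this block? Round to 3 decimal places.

3.107

P(θ) = 1 / (1 + exp(−(θ − b)))
P_1 = 1/(1+e^{-2.7800}) = 0.9416
P_2 = 1/(1+e^{0.6200}) = 0.3498
P_3 = 1/(1+e^{-1.7800}) = 0.8557
P_4 = 1/(1+e^{-3.1800}) = 0.9601
E[score] = 0.9416 + 0.3498 + 0.8557 + 0.9601 = 3.1071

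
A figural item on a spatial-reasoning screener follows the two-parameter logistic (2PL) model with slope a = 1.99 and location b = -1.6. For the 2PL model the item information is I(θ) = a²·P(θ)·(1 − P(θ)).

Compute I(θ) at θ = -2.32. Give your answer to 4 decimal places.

P = 1/(1+e^{1.4328}) = 0.1927
P(1−P) = 0.1927 × 0.8073 = 0.1555
I = a² × P(1−P) = 1.99² × 0.1555 = 0.61597

0.6160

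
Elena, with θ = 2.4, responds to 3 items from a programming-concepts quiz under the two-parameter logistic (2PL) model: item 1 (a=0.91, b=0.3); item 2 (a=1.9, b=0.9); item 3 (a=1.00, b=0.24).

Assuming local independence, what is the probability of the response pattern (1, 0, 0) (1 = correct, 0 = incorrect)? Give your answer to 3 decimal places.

P(θ) = 1 / (1 + exp(−a(θ − b)))
P_1 = 1/(1+e^{-1.9110}) = 0.8711
P_2 = 1/(1+e^{-2.8500}) = 0.9453
P_3 = 1/(1+e^{-2.1600}) = 0.8966
L = P_1 × (1−P_2) × (1−P_3) = 0.8711 × 0.0547 × 0.1034 = 0.00493

0.005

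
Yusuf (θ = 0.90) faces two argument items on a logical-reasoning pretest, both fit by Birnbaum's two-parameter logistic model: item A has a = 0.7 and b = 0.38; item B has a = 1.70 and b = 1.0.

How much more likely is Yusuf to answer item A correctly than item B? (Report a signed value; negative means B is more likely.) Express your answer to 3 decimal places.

0.132

P(θ) = 1 / (1 + exp(−a(θ − b)))
P_A = 0.5900
P_B = 0.4576
P_A − P_B = 0.1324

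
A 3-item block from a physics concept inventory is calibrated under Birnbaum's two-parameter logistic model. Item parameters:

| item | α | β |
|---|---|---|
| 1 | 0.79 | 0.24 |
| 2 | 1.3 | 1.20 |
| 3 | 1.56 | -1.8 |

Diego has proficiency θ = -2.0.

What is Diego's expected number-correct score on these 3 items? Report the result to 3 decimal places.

P(θ) = 1 / (1 + exp(−α(θ − β)))
P_1 = 1/(1+e^{1.7696}) = 0.1456
P_2 = 1/(1+e^{4.1600}) = 0.0154
P_3 = 1/(1+e^{0.3120}) = 0.4226
E[score] = 0.1456 + 0.0154 + 0.4226 = 0.5836

0.584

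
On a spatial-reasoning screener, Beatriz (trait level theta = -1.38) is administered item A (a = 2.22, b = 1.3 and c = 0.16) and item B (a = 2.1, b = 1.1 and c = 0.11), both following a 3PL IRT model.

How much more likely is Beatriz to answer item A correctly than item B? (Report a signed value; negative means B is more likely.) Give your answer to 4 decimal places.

0.0473

P(theta) = c + (1 − c) · 1 / (1 + exp(−a(theta − b)))
P_A = 0.1622
P_B = 0.1148
P_A − P_B = 0.0473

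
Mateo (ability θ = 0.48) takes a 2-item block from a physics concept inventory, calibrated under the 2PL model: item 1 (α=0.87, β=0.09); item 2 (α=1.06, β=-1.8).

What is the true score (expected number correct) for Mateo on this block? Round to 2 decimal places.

P(θ) = 1 / (1 + exp(−α(θ − β)))
P_1 = 1/(1+e^{-0.3393}) = 0.5840
P_2 = 1/(1+e^{-2.4168}) = 0.9181
E[score] = 0.5840 + 0.9181 = 1.5021

1.50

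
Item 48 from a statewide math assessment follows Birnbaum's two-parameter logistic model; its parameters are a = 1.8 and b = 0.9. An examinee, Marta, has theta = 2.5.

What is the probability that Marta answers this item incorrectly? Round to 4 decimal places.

0.0532

P(theta) = 1 / (1 + exp(−a(theta − b)))
Exponent: 1.8 × (2.5 − 0.9) = 2.8800
1/(1 + e^{-2.8800}) = 0.9468
P(incorrect) = 1 − 0.9468 = 0.0532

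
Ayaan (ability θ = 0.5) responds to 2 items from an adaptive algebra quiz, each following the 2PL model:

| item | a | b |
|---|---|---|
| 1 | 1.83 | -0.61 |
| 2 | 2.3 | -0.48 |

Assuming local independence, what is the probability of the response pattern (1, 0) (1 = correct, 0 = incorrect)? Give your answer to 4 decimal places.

P(θ) = 1 / (1 + exp(−a(θ − b)))
P_1 = 1/(1+e^{-2.0313}) = 0.8840
P_2 = 1/(1+e^{-2.2540}) = 0.9050
L = P_1 × (1−P_2) = 0.8840 × 0.0950 = 0.08399

0.0840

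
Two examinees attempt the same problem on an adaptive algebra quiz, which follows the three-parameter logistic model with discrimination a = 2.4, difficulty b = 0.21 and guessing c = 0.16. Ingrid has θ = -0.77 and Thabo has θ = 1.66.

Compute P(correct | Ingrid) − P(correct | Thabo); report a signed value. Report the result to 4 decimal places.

-0.7419

P(θ) = c + (1 − c) · 1 / (1 + exp(−a(θ − b)))
P(Ingrid) = 0.2330  [exponent -2.3520]
P(Thabo) = 0.9749  [exponent 3.4800]
Difference = 0.2330 − 0.9749 = -0.7419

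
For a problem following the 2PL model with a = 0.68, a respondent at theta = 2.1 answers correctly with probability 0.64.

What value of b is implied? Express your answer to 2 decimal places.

P(theta) = 1 / (1 + exp(−a(theta − b)))
logit(0.64) = ln(0.64/0.36) = 0.5754
b = theta − logit/(a) = 2.1 − 0.5754/0.6800 = 1.2539

1.25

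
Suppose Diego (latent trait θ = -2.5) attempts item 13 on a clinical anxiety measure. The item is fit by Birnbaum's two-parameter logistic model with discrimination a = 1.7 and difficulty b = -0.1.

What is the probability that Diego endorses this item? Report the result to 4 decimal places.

P(θ) = 1 / (1 + exp(−a(θ − b)))
Exponent: 1.7 × (-2.5 − (-0.1)) = -4.0800
1/(1 + e^{4.0800}) = 0.0166

0.0166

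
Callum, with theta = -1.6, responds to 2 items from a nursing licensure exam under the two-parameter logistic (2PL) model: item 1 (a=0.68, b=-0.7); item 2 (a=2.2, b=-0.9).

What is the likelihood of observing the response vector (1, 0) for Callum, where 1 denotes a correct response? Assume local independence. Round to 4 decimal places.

0.2895

P(theta) = 1 / (1 + exp(−a(theta − b)))
P_1 = 1/(1+e^{0.6120}) = 0.3516
P_2 = 1/(1+e^{1.5400}) = 0.1765
L = P_1 × (1−P_2) = 0.3516 × 0.8235 = 0.28953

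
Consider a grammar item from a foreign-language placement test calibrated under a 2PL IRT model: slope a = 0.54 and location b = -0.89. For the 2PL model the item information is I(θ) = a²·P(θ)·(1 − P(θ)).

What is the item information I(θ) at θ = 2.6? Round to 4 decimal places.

P = 1/(1+e^{-1.8846}) = 0.8681
P(1−P) = 0.8681 × 0.1319 = 0.1145
I = a² × P(1−P) = 0.54² × 0.1145 = 0.03338

0.0334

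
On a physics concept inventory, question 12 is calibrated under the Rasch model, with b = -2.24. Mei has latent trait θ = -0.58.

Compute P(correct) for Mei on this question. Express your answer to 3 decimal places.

0.840

P(θ) = 1 / (1 + exp(−(θ − b)))
Exponent: (-0.58 − (-2.24)) = 1.6600
1/(1 + e^{-1.6600}) = 0.8402
P = 0.8402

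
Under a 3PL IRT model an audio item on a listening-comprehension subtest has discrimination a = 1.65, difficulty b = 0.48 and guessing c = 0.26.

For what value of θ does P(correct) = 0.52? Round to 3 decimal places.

P(θ) = c + (1 − c) · 1 / (1 + exp(−a(θ − b)))
Remove guessing floor: (0.52 − 0.26)/(1 − 0.26) = 0.3514
logit = ln(0.3514/0.6486) = -0.6131
θ = b + logit/(a) = 0.48 + (-0.6131)/1.6500 = 0.1084

0.108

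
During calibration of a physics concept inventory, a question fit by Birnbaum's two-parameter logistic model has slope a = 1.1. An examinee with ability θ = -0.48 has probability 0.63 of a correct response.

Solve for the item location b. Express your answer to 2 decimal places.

P(θ) = 1 / (1 + exp(−a(θ − b)))
logit(0.63) = ln(0.63/0.37) = 0.5322
b = θ − logit/(a) = -0.48 − 0.5322/1.1000 = -0.9638

-0.96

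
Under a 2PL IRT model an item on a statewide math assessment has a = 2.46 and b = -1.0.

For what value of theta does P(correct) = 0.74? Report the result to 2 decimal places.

P(theta) = 1 / (1 + exp(−a(theta − b)))
logit = ln(0.7400/0.2600) = 1.0460
theta = b + logit/(a) = -1.0 + 1.0460/2.4600 = -0.5748

-0.57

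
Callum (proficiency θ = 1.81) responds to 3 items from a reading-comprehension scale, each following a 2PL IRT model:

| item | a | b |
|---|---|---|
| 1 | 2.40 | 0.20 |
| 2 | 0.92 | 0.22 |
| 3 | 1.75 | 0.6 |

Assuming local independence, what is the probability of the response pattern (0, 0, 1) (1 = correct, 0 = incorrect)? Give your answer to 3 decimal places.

P(θ) = 1 / (1 + exp(−a(θ − b)))
P_1 = 1/(1+e^{-3.8640}) = 0.9794
P_2 = 1/(1+e^{-1.4628}) = 0.8120
P_3 = 1/(1+e^{-2.1175}) = 0.8926
L = (1−P_1) × (1−P_2) × P_3 = 0.0206 × 0.1880 × 0.8926 = 0.00345

0.003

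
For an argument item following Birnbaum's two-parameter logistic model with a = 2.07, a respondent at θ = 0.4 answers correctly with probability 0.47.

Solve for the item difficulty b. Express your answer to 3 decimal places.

P(θ) = 1 / (1 + exp(−a(θ − b)))
logit(0.47) = ln(0.47/0.53) = -0.1201
b = θ − logit/(a) = 0.4 − (-0.1201)/2.0700 = 0.4580

0.458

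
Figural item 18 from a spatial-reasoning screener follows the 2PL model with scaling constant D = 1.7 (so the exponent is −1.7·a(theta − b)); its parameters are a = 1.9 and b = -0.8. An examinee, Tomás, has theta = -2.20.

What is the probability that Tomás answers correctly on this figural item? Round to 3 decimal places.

P(theta) = 1 / (1 + exp(−D·a(theta − b)))
Exponent: 1.7 × 1.9 × (-2.20 − (-0.8)) = -4.5220
1/(1 + e^{4.5220}) = 0.0108
P = 0.0108

0.011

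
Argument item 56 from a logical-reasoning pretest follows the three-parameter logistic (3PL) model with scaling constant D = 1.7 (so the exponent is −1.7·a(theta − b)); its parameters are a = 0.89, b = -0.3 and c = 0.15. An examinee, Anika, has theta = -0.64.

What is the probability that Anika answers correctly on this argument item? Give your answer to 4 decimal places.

P(theta) = c + (1 − c) · 1 / (1 + exp(−D·a(theta − b)))
Exponent: 1.7 × 0.89 × (-0.64 − (-0.3)) = -0.5144
1/(1 + e^{0.5144}) = 0.3742
P = 0.15 + 0.85 × 0.3742 = 0.4680

0.4680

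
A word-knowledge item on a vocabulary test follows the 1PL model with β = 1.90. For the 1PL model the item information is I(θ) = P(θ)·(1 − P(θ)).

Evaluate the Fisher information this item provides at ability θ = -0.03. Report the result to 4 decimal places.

0.1107

P = 1/(1+e^{1.9300}) = 0.1268
P(1−P) = 0.1268 × 0.8732 = 0.1107
I = P(1−P) = 0.11068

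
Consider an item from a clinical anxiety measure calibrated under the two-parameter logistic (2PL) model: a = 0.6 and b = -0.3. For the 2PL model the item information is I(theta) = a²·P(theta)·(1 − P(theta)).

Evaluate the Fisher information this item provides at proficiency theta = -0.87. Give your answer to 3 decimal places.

P = 1/(1+e^{0.3420}) = 0.4153
P(1−P) = 0.4153 × 0.5847 = 0.2428
I = a² × P(1−P) = 0.6² × 0.2428 = 0.08742

0.087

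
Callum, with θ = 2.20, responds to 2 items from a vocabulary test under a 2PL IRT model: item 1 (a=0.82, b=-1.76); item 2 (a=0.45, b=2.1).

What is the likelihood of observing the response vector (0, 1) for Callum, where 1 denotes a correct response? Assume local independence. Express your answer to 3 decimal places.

0.019

P(θ) = 1 / (1 + exp(−a(θ − b)))
P_1 = 1/(1+e^{-3.2472}) = 0.9626
P_2 = 1/(1+e^{-0.0450}) = 0.5112
L = (1−P_1) × P_2 = 0.0374 × 0.5112 = 0.01913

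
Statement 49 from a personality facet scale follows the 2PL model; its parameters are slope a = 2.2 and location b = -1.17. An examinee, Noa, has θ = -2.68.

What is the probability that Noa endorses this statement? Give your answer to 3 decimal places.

P(θ) = 1 / (1 + exp(−a(θ − b)))
Exponent: 2.2 × (-2.68 − (-1.17)) = -3.3220
1/(1 + e^{3.3220}) = 0.0348

0.035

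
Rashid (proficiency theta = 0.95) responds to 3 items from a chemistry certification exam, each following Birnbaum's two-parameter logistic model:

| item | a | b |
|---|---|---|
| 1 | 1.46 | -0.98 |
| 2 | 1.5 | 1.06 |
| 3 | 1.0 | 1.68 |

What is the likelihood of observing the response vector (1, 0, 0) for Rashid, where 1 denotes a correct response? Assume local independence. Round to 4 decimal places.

0.3446

P(theta) = 1 / (1 + exp(−a(theta − b)))
P_1 = 1/(1+e^{-2.8178}) = 0.9436
P_2 = 1/(1+e^{0.1650}) = 0.4588
P_3 = 1/(1+e^{0.7300}) = 0.3252
L = P_1 × (1−P_2) × (1−P_3) = 0.9436 × 0.5412 × 0.6748 = 0.34459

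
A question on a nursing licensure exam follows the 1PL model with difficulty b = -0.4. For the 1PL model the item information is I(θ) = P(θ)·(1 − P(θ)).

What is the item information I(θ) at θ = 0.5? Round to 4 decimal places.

0.2055

P = 1/(1+e^{-0.9000}) = 0.7109
P(1−P) = 0.7109 × 0.2891 = 0.2055
I = P(1−P) = 0.20550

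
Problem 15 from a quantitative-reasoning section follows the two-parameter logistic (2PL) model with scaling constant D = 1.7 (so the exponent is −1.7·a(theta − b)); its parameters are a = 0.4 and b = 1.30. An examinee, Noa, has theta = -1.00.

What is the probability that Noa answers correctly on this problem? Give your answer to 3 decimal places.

0.173

P(theta) = 1 / (1 + exp(−D·a(theta − b)))
Exponent: 1.7 × 0.4 × (-1.00 − 1.30) = -1.5640
1/(1 + e^{1.5640}) = 0.1731
P = 0.1731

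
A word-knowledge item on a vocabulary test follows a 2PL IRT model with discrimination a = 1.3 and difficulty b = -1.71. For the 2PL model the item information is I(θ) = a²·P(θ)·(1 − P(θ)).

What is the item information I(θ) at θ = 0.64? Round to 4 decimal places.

0.0726

P = 1/(1+e^{-3.0550}) = 0.9550
P(1−P) = 0.9550 × 0.0450 = 0.0430
I = a² × P(1−P) = 1.3² × 0.0430 = 0.07263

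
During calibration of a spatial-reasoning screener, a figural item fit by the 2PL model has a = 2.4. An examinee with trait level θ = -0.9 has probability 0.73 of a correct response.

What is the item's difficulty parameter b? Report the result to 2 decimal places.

-1.31

P(θ) = 1 / (1 + exp(−a(θ − b)))
logit(0.73) = ln(0.73/0.27) = 0.9946
b = θ − logit/(a) = -0.9 − 0.9946/2.4000 = -1.3144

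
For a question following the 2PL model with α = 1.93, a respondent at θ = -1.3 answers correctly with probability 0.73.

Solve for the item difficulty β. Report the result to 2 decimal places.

-1.82

P(θ) = 1 / (1 + exp(−α(θ − β)))
logit(0.73) = ln(0.73/0.27) = 0.9946
β = θ − logit/(α) = -1.3 − 0.9946/1.9300 = -1.8153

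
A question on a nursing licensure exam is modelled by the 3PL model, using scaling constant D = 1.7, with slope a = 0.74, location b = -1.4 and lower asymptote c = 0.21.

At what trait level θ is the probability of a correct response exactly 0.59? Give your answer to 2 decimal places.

P(θ) = c + (1 − c) · 1 / (1 + exp(−D·a(θ − b)))
Remove guessing floor: (0.59 − 0.21)/(1 − 0.21) = 0.4810
logit = ln(0.4810/0.5190) = -0.0760
θ = b + logit/(1.7·a) = -1.4 + (-0.0760)/1.2580 = -1.4604

-1.46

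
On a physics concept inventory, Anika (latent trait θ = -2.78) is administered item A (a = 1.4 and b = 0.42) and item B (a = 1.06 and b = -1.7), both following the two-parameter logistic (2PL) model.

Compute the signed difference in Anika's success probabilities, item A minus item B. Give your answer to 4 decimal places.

-0.2302

P(θ) = 1 / (1 + exp(−a(θ − b)))
P_A = 0.0112
P_B = 0.2414
P_A − P_B = -0.2302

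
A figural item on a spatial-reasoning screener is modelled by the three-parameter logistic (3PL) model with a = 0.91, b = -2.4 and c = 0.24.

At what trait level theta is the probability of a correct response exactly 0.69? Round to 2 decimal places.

P(theta) = c + (1 − c) · 1 / (1 + exp(−a(theta − b)))
Remove guessing floor: (0.69 − 0.24)/(1 − 0.24) = 0.5921
logit = ln(0.5921/0.4079) = 0.3727
theta = b + logit/(a) = -2.4 + 0.3727/0.9100 = -1.9905

-1.99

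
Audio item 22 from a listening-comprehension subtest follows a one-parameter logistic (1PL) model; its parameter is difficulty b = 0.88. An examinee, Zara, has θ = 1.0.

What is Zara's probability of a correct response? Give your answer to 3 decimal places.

0.530

P(θ) = 1 / (1 + exp(−(θ − b)))
Exponent: (1.0 − 0.88) = 0.1200
1/(1 + e^{-0.1200}) = 0.5300
P = 0.5300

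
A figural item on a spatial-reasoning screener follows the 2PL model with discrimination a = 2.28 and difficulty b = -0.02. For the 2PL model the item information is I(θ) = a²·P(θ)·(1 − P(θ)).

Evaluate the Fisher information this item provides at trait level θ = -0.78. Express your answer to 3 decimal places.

P = 1/(1+e^{1.7328}) = 0.1502
P(1−P) = 0.1502 × 0.8498 = 0.1277
I = a² × P(1−P) = 2.28² × 0.1277 = 0.66363

0.664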